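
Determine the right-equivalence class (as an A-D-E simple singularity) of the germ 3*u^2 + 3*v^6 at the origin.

The Hessian of f at 0 has rank 1. Corank 1: A-series; mu = 5 gives A_5.

A_5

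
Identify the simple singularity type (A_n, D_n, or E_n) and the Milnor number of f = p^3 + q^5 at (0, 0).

Type E_8, Milnor number mu = 8.

The Hessian of f at 0 has rank 0. Corank 2; j^3 = p^3 is a perfect cube, so E-series; the 5-jet and mu = 8 give E_8.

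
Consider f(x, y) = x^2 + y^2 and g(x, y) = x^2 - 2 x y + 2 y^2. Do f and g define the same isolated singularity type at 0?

Yes.

The Hessian of f at 0 is [[2, 0], [0, 2]] with rank 2, so corank 0. A Groebner basis of the Jacobian ideal J(f) in C{x,y} is {x, y}; counting standard monomials gives mu = 1. Corank 0: nondegenerate Morse point, so A_1. The Hessian of g at 0 is [[2, -2], [-2, 4]] with rank 2, so corank 0. A Groebner basis of the Jacobian ideal J(g) in C{x,y} is {x, y}; counting standard monomials gives mu = 1. Corank 0: nondegenerate Morse point, so A_1. Both have type A_1, hence right-equivalent.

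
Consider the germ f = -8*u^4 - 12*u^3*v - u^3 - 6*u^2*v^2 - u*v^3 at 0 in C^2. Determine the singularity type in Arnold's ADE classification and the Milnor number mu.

The Hessian of f at 0 has rank 0. Corank 2; j^3 = -u^3 is a perfect cube, so E-series; the 4-jet and mu = 7 give E_7.

Type E_7, Milnor number mu = 7.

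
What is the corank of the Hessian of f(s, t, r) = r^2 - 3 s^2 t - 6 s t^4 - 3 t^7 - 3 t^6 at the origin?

Hessian at 0 has rank 1.

2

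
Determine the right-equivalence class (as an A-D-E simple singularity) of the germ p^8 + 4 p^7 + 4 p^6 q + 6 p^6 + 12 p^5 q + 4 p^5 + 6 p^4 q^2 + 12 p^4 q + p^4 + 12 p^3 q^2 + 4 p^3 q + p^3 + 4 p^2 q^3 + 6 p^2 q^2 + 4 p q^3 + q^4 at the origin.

E_6

The Hessian of f at 0 is [[0, 0], [0, 0]] with rank 0, so corank 2. A Groebner basis of the Jacobian ideal J(f) in C{p,q} is {q^4, p*q^2 + q^3/3, p^2}; counting standard monomials gives mu = 6. Corank 2; j^3 = p^3 is a perfect cube, so E-series; the 4-jet and mu = 6 give E_6.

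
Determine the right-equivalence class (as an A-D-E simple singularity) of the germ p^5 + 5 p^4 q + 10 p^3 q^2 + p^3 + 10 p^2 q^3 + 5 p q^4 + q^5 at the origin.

The Hessian of f at 0 has rank 0. Corank 2; j^3 = p^3 is a perfect cube, so E-series; the 5-jet and mu = 8 give E_8.

E_8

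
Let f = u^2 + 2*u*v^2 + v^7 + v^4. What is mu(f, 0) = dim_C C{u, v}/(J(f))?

The Hessian of f at 0 is [[2, 0], [0, 0]] with rank 1, so corank 1. A Groebner basis of the Jacobian ideal J(f) in C{u,v} is {u^3, u + v^2}; counting standard monomials gives mu = 6. Corank 1: A-series; mu = 6 gives A_6.

6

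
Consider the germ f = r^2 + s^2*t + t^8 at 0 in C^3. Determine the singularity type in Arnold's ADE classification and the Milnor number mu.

The Hessian of f at 0 is [[0, 0, 0], [0, 0, 0], [0, 0, 2]] with rank 1, so corank 2. A Groebner basis of the Jacobian ideal J(f) in C{s,t,r} is {s^2/8 + t^7, s^3, s*t, r}; counting standard monomials gives mu = 9. Corank 2; j^3 = s^2*t has shape L^2 M (L != M), so D-series; mu = 9 gives D_9.

Type D_9, Milnor number mu = 9.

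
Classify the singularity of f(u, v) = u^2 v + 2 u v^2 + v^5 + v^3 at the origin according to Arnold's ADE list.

D_{6}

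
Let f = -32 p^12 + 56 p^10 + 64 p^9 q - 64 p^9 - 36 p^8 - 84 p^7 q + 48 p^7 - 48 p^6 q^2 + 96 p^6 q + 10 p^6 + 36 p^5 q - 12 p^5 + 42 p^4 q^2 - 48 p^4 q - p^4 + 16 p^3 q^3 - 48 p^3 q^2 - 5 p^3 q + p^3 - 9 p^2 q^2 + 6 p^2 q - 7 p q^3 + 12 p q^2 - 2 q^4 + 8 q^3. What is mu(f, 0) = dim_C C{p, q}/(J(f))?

The Hessian of f at 0 is [[0, 0], [0, 0]] with rank 0, so corank 2. A Groebner basis of the Jacobian ideal J(f) in C{p,q} is {3*p^2 + 12*p*q + q^4 + q^3 + 12*q^2, p^3 - 18*p^2 - 72*p*q + 2*q^3 - 72*q^2, p^2*q + 7*p^2 + 28*p*q - 5*q^3/3 + 28*q^2, -2*p^2 + p*q^2 - 8*p*q + 4*q^3/3 - 8*q^2}; counting standard monomials gives mu = 7. Corank 2; j^3 = (p + 2*q)^3 is a perfect cube, so E-series; the 4-jet and mu = 7 give E_7.

7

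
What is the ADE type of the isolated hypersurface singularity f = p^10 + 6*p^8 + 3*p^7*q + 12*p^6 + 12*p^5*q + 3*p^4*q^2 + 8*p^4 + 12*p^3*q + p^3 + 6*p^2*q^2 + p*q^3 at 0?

The Hessian of f at 0 has rank 0. Corank 2; j^3 = p^3 is a perfect cube, so E-series; the 4-jet and mu = 7 give E_7.

E_7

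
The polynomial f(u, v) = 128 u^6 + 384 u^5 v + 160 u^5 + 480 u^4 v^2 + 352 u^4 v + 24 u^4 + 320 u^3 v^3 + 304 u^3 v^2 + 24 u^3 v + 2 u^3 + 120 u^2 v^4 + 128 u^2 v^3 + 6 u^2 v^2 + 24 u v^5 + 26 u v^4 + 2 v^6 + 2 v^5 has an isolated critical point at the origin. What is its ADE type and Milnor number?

Type E_{8}, Milnor number mu = 8.

The Hessian of f at 0 is [[0, 0], [0, 0]] with rank 0, so corank 2. A Groebner basis of the Jacobian ideal J(f) in C{u,v} is {-u^2/16 + u*v^3 - u*v^2/8, u^2/2 + u*v^2 + v^4, u^3, u^2*v + u^2/8 + u*v^2/4}; counting standard monomials gives mu = 8. Corank 2; j^3 = 2*u^3 is a perfect cube, so E-series; the 5-jet and mu = 8 give E_8.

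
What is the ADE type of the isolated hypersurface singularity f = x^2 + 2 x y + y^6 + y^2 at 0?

A_5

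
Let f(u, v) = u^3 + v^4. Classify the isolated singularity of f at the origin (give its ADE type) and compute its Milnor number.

Type E_6, Milnor number mu = 6.

The Hessian of f at 0 is [[0, 0], [0, 0]] with rank 0, so corank 2. A Groebner basis of the Jacobian ideal J(f) in C{u,v} is {v^3, u^2}; counting standard monomials gives mu = 6. Corank 2; j^3 = u^3 is a perfect cube, so E-series; the 4-jet and mu = 6 give E_6.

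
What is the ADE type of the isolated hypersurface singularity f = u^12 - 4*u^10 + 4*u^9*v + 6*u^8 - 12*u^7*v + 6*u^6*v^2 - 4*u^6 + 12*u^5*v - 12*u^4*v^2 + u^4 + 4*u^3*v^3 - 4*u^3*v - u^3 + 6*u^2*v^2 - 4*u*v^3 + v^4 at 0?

E_6

The Hessian of f at 0 has rank 0. Corank 2; j^3 = -u^3 is a perfect cube, so E-series; the 4-jet and mu = 6 give E_6.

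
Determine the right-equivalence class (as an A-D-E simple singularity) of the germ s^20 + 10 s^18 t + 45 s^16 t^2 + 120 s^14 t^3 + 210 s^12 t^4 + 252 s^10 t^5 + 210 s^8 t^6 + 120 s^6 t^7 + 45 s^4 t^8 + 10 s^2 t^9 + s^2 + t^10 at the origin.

A_9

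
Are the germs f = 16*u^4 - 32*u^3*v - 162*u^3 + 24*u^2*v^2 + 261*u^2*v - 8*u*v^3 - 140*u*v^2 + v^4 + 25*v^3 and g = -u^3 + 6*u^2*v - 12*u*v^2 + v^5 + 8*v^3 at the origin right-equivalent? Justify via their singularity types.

The Hessian of f at 0 has rank 0. Corank 2; j^3 = -(2*u - v)*(9*u - 5*v)^2 has shape L^2 M (L != M), so D-series; mu = 5 gives D_5. The Hessian of g at 0 has rank 0. Corank 2; j^3 = -(u - 2*v)^3 is a perfect cube, so E-series; the 5-jet and mu = 8 give E_8. f is D_5 but g is E_8, hence not right-equivalent.

No.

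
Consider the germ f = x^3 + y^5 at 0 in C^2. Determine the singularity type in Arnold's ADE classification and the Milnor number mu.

The Hessian of f at 0 is [[0, 0], [0, 0]] with rank 0, so corank 2. A Groebner basis of the Jacobian ideal J(f) in C{x,y} is {y^4, x^2}; counting standard monomials gives mu = 8. Corank 2; j^3 = x^3 is a perfect cube, so E-series; the 5-jet and mu = 8 give E_8.

Type E8, Milnor number mu = 8.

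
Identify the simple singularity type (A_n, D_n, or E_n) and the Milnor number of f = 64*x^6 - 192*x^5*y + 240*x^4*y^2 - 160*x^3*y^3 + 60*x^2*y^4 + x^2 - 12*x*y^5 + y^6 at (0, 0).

The Hessian of f at 0 has rank 1. Corank 1: A-series; mu = 5 gives A_5.

Type A_5, Milnor number mu = 5.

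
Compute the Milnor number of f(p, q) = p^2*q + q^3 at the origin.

4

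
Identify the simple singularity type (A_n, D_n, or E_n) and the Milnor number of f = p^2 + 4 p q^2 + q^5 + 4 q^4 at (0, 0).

Type A_{4}, Milnor number mu = 4.

The Hessian of f at 0 is [[2, 0], [0, 0]] with rank 1, so corank 1. A Groebner basis of the Jacobian ideal J(f) in C{p,q} is {p^2, p/2 + q^2}; counting standard monomials gives mu = 4. Corank 1: A-series; mu = 4 gives A_4.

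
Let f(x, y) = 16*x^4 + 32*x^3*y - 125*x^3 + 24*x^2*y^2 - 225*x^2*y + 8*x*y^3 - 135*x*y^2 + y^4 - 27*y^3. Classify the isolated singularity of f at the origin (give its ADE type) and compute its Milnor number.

Type E_6, Milnor number mu = 6.

The Hessian of f at 0 has rank 0. Corank 2; j^3 = -(5*x + 3*y)^3 is a perfect cube, so E-series; the 4-jet and mu = 6 give E_6.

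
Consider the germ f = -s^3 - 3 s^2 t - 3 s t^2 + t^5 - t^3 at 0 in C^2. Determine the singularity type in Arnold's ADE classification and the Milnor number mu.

Type E8, Milnor number mu = 8.

The Hessian of f at 0 has rank 0. Corank 2; j^3 = -(s + t)^3 is a perfect cube, so E-series; the 5-jet and mu = 8 give E_8.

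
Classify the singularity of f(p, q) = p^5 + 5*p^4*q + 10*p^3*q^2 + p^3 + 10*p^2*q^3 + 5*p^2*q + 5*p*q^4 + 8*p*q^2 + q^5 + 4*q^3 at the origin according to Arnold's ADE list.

D_{6}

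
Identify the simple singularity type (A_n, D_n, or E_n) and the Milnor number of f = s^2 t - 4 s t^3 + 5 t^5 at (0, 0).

The Hessian of f at 0 has rank 0. Corank 2; j^3 = s^2*t has shape L^2 M (L != M), so D-series; mu = 6 gives D_6.

Type D_{6}, Milnor number mu = 6.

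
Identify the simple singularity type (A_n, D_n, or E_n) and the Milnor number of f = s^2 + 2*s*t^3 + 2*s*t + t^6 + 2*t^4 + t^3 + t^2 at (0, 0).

Type A_2, Milnor number mu = 2.

The Hessian of f at 0 has rank 1. Corank 1: A-series; mu = 2 gives A_2.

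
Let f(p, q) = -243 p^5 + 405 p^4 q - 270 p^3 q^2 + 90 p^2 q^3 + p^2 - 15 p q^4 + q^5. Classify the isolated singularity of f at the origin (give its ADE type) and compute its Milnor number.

Type A4, Milnor number mu = 4.

The Hessian of f at 0 is [[2, 0], [0, 0]] with rank 1, so corank 1. A Groebner basis of the Jacobian ideal J(f) in C{p,q} is {q^4, p}; counting standard monomials gives mu = 4. Corank 1: A-series; mu = 4 gives A_4.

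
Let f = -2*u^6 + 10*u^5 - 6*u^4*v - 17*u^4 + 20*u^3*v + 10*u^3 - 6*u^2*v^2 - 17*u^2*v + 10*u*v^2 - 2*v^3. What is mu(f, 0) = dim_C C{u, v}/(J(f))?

4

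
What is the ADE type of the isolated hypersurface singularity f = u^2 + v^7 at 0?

The Hessian of f at 0 has rank 1. Corank 1: A-series; mu = 6 gives A_6.

A_6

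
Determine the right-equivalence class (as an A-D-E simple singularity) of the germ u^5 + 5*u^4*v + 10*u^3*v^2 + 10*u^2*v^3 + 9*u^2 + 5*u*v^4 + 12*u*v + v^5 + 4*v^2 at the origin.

The Hessian of f at 0 has rank 1. Corank 1: A-series; mu = 4 gives A_4.

A_4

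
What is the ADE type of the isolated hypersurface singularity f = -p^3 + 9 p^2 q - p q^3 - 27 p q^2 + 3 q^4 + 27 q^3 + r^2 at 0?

E7

The Hessian of f at 0 has rank 1. Corank 2; j^3 = -(p - 3*q)^3 is a perfect cube, so E-series; the 4-jet and mu = 7 give E_7.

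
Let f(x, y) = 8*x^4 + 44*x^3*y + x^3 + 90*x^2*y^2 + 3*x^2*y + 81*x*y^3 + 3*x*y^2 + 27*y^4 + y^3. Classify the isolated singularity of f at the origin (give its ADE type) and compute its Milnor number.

Type E_7, Milnor number mu = 7.

The Hessian of f at 0 has rank 0. Corank 2; j^3 = (x + y)^3 is a perfect cube, so E-series; the 4-jet and mu = 7 give E_7.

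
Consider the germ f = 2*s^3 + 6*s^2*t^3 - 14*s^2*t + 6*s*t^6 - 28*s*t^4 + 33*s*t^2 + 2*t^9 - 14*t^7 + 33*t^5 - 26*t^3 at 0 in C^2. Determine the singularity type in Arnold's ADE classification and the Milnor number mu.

Type D_4, Milnor number mu = 4.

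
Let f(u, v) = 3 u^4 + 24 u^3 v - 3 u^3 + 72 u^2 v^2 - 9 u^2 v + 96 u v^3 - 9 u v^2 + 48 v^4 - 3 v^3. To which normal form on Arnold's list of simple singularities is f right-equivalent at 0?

E_6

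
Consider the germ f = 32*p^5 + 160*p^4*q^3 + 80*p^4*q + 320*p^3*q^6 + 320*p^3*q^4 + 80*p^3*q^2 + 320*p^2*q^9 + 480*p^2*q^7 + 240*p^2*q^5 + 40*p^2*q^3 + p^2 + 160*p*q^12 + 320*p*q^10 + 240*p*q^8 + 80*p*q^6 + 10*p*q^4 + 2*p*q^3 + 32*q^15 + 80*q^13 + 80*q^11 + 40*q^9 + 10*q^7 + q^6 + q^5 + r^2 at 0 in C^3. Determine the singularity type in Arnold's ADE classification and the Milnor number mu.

Type A_4, Milnor number mu = 4.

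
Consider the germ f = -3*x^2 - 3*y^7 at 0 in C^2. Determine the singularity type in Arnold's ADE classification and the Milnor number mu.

Type A_6, Milnor number mu = 6.

The Hessian of f at 0 is [[-6, 0], [0, 0]] with rank 1, so corank 1. A Groebner basis of the Jacobian ideal J(f) in C{x,y} is {y^6, x}; counting standard monomials gives mu = 6. Corank 1: A-series; mu = 6 gives A_6.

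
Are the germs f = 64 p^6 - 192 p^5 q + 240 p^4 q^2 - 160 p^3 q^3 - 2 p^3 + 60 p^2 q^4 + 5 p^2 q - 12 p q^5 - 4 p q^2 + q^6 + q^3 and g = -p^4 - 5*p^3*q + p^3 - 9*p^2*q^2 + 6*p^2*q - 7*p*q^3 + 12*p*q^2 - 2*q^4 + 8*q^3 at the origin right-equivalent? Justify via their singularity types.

The Hessian of f at 0 is [[0, 0], [0, 0]] with rank 0, so corank 2. A Groebner basis of the Jacobian ideal J(f) in C{p,q} is {p*q/12 + q^5 - q^2/12, p*q^2 - q^3, p^2 - 3*p*q/2 + q^2/2}; counting standard monomials gives mu = 7. Corank 2; j^3 = -(p - q)^2*(2*p - q) has shape L^2 M (L != M), so D-series; mu = 7 gives D_7. The Hessian of g at 0 is [[0, 0], [0, 0]] with rank 0, so corank 2. A Groebner basis of the Jacobian ideal J(g) in C{p,q} is {3*p^2 + 12*p*q + q^4 + q^3 + 12*q^2, p^3 - 18*p^2 - 72*p*q + 2*q^3 - 72*q^2, p^2*q + 7*p^2 + 28*p*q - 5*q^3/3 + 28*q^2, -2*p^2 + p*q^2 - 8*p*q + 4*q^3/3 - 8*q^2}; counting standard monomials gives mu = 7. Corank 2; j^3 = (p + 2*q)^3 is a perfect cube, so E-series; the 4-jet and mu = 7 give E_7. f is D_7 but g is E_7, hence not right-equivalent.

No.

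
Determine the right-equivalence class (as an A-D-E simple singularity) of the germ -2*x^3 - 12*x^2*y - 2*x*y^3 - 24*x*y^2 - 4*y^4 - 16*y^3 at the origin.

E_{7}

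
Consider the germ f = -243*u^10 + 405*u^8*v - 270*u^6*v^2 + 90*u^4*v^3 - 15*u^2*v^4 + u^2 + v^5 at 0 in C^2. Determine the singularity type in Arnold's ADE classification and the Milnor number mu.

The Hessian of f at 0 is [[2, 0], [0, 0]] with rank 1, so corank 1. A Groebner basis of the Jacobian ideal J(f) in C{u,v} is {v^4, u}; counting standard monomials gives mu = 4. Corank 1: A-series; mu = 4 gives A_4.

Type A_4, Milnor number mu = 4.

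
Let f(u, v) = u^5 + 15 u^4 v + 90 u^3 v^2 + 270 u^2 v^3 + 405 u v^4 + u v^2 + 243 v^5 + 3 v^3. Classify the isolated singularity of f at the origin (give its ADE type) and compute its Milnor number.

Type D_6, Milnor number mu = 6.

The Hessian of f at 0 is [[0, 0], [0, 0]] with rank 0, so corank 2. A Groebner basis of the Jacobian ideal J(f) in C{u,v} is {u^4 + v^2/5, v^3, u*v + 3*v^2}; counting standard monomials gives mu = 6. Corank 2; j^3 = v^2*(u + 3*v) has shape L^2 M (L != M), so D-series; mu = 6 gives D_6.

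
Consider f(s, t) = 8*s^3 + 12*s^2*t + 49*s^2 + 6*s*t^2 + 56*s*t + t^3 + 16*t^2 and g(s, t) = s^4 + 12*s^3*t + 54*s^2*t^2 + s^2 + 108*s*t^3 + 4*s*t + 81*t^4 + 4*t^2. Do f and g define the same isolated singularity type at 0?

No.

The Hessian of f at 0 is [[98, 56], [56, 32]] with rank 1, so corank 1. A Groebner basis of the Jacobian ideal J(f) in C{s,t} is {t^2, s + 4*t/7}; counting standard monomials gives mu = 2. Corank 1: A-series; mu = 2 gives A_2. The Hessian of g at 0 is [[2, 4], [4, 8]] with rank 1, so corank 1. A Groebner basis of the Jacobian ideal J(g) in C{s,t} is {t^3, s + 2*t}; counting standard monomials gives mu = 3. Corank 1: A-series; mu = 3 gives A_3. f is A_2 but g is A_3, hence not right-equivalent.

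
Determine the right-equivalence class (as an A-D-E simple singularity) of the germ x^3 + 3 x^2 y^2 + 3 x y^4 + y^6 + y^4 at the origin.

The Hessian of f at 0 is [[0, 0], [0, 0]] with rank 0, so corank 2. A Groebner basis of the Jacobian ideal J(f) in C{x,y} is {x^3, x^2*y, x^2/2 + x*y^2, y^3}; counting standard monomials gives mu = 6. Corank 2; j^3 = x^3 is a perfect cube, so E-series; the 4-jet and mu = 6 give E_6.

E_{6}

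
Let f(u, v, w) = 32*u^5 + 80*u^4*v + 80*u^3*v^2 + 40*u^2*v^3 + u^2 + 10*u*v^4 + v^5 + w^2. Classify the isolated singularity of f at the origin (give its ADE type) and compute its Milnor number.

The Hessian of f at 0 has rank 2. Corank 1: A-series; mu = 4 gives A_4.

Type A_4, Milnor number mu = 4.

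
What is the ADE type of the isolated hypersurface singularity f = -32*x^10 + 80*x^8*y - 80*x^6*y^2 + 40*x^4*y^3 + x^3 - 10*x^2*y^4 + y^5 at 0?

The Hessian of f at 0 has rank 0. Corank 2; j^3 = x^3 is a perfect cube, so E-series; the 5-jet and mu = 8 give E_8.

E_8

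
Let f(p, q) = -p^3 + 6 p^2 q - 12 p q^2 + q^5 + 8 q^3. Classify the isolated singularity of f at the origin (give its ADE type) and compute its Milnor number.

The Hessian of f at 0 has rank 0. Corank 2; j^3 = -(p - 2*q)^3 is a perfect cube, so E-series; the 5-jet and mu = 8 give E_8.

Type E_{8}, Milnor number mu = 8.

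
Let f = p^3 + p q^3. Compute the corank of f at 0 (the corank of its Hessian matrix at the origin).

The Hessian at 0 is [[0, 0], [0, 0]] of rank 0; hence corank 2.

2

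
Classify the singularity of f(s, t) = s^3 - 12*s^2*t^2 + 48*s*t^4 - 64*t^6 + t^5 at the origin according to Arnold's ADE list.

E_8

The Hessian of f at 0 is [[0, 0], [0, 0]] with rank 0, so corank 2. A Groebner basis of the Jacobian ideal J(f) in C{s,t} is {t^4, s^3, -s^2/8 + s*t^2}; counting standard monomials gives mu = 8. Corank 2; j^3 = s^3 is a perfect cube, so E-series; the 5-jet and mu = 8 give E_8.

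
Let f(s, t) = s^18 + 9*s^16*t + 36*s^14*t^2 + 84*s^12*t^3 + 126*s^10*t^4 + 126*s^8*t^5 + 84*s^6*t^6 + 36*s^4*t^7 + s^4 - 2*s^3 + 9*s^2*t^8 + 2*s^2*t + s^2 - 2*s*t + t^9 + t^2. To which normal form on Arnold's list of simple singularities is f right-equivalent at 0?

The Hessian of f at 0 is [[2, -2], [-2, 2]] with rank 1, so corank 1. A Groebner basis of the Jacobian ideal J(f) in C{s,t} is {-21*s*t^2 + 18*s*t - 7*s/2 + t^5 + 5*t^4/2 + 10*t^3 - 29*t^2/2 + 7*t/2, s*t^3 - 5*s*t^2/2 + 3*s*t/2 - s/4 - t^4/4 + 3*t^3/2 - 5*t^2/4 + t/4, s^2 - s + t}; counting standard monomials gives mu = 8. Corank 1: A-series; mu = 8 gives A_8.

A_8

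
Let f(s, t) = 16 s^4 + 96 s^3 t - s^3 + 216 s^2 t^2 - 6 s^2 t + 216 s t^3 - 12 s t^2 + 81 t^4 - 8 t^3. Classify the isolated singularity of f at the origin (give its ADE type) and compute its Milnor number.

Type E_6, Milnor number mu = 6.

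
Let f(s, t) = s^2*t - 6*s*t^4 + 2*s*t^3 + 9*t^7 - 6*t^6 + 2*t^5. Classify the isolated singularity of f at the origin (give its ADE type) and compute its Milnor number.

Type D_6, Milnor number mu = 6.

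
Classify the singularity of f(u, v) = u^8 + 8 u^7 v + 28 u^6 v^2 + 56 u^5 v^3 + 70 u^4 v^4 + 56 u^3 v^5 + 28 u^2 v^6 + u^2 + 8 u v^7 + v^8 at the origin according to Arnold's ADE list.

A_{7}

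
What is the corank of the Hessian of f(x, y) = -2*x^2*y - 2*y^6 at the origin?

2

The Hessian at 0 is [[0, 0], [0, 0]] of rank 0; hence corank 2.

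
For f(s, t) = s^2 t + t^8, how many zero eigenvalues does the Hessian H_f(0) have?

2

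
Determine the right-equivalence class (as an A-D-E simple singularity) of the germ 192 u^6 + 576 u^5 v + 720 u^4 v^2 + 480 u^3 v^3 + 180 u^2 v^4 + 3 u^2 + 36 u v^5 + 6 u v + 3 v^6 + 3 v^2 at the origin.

A_{5}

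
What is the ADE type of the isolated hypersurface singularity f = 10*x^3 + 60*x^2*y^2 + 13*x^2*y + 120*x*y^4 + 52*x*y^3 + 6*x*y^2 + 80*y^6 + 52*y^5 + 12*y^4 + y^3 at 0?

The Hessian of f at 0 has rank 0. Corank 2; j^3 = (2*x + y)*(5*x^2 + 4*x*y + y^2) splits into three distinct lines over C (the quadratic factor has nonzero discriminant), so D_4.

D_4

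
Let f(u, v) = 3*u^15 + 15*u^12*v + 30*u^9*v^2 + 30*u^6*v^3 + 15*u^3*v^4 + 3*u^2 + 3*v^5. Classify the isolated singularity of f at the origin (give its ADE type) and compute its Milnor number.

The Hessian of f at 0 is [[6, 0], [0, 0]] with rank 1, so corank 1. A Groebner basis of the Jacobian ideal J(f) in C{u,v} is {v^4, u}; counting standard monomials gives mu = 4. Corank 1: A-series; mu = 4 gives A_4.

Type A_4, Milnor number mu = 4.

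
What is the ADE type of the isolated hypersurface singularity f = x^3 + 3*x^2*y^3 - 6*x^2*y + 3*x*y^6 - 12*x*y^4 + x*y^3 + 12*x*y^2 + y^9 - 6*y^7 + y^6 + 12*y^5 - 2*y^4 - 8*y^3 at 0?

E_{7}

The Hessian of f at 0 has rank 0. Corank 2; j^3 = (x - 2*y)^3 is a perfect cube, so E-series; the 4-jet and mu = 7 give E_7.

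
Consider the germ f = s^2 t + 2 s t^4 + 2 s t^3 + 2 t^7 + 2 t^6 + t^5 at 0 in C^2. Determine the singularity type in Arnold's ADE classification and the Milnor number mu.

Type D_{8}, Milnor number mu = 8.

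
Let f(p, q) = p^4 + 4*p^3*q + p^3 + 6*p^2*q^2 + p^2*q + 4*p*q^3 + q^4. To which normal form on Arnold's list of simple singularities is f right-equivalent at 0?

D_5

The Hessian of f at 0 is [[0, 0], [0, 0]] with rank 0, so corank 2. A Groebner basis of the Jacobian ideal J(f) in C{p,q} is {p*q^2, -p*q/4 + q^3, p^2 + p*q}; counting standard monomials gives mu = 5. Corank 2; j^3 = p^2*(p + q) has shape L^2 M (L != M), so D-series; mu = 5 gives D_5.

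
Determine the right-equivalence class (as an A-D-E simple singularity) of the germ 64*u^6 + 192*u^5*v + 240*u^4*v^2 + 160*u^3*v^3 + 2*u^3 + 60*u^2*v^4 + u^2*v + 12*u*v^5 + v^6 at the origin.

D_{7}

The Hessian of f at 0 has rank 0. Corank 2; j^3 = u^2*(2*u + v) has shape L^2 M (L != M), so D-series; mu = 7 gives D_7.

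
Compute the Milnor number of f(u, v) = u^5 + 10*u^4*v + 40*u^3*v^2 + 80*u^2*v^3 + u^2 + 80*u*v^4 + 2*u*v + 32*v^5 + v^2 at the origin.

4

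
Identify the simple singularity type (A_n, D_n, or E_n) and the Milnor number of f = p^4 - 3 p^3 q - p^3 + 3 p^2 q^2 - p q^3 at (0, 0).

The Hessian of f at 0 is [[0, 0], [0, 0]] with rank 0, so corank 2. A Groebner basis of the Jacobian ideal J(f) in C{p,q} is {3*p^2 + q^4 + q^3, p^3, p^2*q - p^2 - q^3/3, -2*p^2 + p*q^2 - 2*q^3/3}; counting standard monomials gives mu = 7. Corank 2; j^3 = -p^3 is a perfect cube, so E-series; the 4-jet and mu = 7 give E_7.

Type E_{7}, Milnor number mu = 7.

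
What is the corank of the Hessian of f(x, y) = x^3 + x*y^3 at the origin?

Hessian at 0 has rank 0.

2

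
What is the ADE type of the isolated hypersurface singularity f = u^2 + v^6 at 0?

A_{5}

The Hessian of f at 0 has rank 1. Corank 1: A-series; mu = 5 gives A_5.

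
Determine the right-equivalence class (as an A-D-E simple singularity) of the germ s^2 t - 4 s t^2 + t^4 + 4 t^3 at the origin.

D5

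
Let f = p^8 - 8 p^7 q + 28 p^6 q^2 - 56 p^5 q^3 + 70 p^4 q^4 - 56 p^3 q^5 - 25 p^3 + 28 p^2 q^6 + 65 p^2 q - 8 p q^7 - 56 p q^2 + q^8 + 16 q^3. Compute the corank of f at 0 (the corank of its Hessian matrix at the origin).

The Hessian at 0 is [[0, 0], [0, 0]] of rank 0; hence corank 2.

2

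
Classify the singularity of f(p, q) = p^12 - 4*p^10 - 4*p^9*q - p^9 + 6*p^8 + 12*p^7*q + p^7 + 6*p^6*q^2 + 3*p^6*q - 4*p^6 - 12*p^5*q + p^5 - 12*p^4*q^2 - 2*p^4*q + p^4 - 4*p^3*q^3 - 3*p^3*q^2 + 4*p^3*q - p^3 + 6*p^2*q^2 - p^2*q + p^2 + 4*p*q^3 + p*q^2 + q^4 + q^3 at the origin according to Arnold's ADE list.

A_2

The Hessian of f at 0 has rank 1. Corank 1: A-series; mu = 2 gives A_2.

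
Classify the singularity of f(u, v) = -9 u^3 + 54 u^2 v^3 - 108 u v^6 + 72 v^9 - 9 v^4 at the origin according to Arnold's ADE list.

E_6

The Hessian of f at 0 has rank 0. Corank 2; j^3 = -9*u^3 is a perfect cube, so E-series; the 4-jet and mu = 6 give E_6.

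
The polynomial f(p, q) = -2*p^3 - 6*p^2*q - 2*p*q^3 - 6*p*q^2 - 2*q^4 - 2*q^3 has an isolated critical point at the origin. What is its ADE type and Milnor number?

Type E_{7}, Milnor number mu = 7.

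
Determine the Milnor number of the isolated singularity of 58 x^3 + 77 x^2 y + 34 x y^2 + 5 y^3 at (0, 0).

The Hessian of f at 0 has rank 0. Corank 2; j^3 = (2*x + y)*(29*x^2 + 24*x*y + 5*y^2) splits into three distinct lines over C (the quadratic factor has nonzero discriminant), so D_4.

4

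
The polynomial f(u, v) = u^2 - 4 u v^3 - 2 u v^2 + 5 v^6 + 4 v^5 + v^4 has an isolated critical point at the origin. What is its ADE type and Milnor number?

Type A_5, Milnor number mu = 5.

The Hessian of f at 0 has rank 1. Corank 1: A-series; mu = 5 gives A_5.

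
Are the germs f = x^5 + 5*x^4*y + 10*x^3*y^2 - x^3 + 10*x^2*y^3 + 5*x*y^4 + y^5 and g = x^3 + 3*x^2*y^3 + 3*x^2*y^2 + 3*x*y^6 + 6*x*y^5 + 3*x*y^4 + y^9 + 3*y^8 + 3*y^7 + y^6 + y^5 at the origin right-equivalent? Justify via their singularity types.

Yes.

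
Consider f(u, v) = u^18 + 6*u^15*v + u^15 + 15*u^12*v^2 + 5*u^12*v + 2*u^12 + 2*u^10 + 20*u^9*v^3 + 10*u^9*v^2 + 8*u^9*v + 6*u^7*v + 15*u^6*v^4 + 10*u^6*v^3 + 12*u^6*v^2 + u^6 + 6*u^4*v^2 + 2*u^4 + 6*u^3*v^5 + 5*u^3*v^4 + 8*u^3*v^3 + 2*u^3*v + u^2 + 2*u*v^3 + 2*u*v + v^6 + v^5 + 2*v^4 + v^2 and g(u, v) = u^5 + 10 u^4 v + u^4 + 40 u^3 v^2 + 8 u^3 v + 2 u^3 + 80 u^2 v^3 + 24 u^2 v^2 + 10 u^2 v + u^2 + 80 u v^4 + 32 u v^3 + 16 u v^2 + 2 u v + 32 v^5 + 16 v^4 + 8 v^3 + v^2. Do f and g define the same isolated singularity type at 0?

The Hessian of f at 0 has rank 1. Corank 1: A-series; mu = 4 gives A_4. The Hessian of g at 0 has rank 1. Corank 1: A-series; mu = 4 gives A_4. Both have type A_4, hence right-equivalent.

Yes.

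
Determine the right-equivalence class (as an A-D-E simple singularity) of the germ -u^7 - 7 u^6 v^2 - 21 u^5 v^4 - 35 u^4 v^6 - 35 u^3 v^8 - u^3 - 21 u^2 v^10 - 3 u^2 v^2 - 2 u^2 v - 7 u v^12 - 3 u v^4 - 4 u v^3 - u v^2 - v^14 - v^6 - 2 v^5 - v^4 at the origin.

The Hessian of f at 0 has rank 0. Corank 2; j^3 = -u*(u + v)^2 has shape L^2 M (L != M), so D-series; mu = 8 gives D_8.

D_{8}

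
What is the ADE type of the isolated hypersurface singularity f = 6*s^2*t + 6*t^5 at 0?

The Hessian of f at 0 has rank 0. Corank 2; j^3 = 6*s^2*t has shape L^2 M (L != M), so D-series; mu = 6 gives D_6.

D_{6}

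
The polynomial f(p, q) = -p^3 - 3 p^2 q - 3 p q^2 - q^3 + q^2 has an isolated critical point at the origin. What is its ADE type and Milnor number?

Type A_2, Milnor number mu = 2.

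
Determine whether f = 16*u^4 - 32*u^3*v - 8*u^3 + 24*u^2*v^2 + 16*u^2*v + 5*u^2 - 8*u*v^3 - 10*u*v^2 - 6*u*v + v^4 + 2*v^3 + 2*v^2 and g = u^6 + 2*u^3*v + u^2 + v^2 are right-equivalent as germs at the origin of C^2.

Yes.

The Hessian of f at 0 is [[10, -6], [-6, 4]] with rank 2, so corank 0. A Groebner basis of the Jacobian ideal J(f) in C{u,v} is {u, v}; counting standard monomials gives mu = 1. Corank 0: nondegenerate Morse point, so A_1. The Hessian of g at 0 is [[2, 0], [0, 2]] with rank 2, so corank 0. A Groebner basis of the Jacobian ideal J(g) in C{u,v} is {u, v}; counting standard monomials gives mu = 1. Corank 0: nondegenerate Morse point, so A_1. Both have type A_1, hence right-equivalent.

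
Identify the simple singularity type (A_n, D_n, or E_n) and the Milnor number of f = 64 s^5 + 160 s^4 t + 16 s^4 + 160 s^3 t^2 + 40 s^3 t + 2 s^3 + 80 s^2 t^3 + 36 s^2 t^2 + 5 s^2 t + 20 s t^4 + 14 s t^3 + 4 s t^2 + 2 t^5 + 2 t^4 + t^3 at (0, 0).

The Hessian of f at 0 has rank 0. Corank 2; j^3 = (s + t)^2*(2*s + t) has shape L^2 M (L != M), so D-series; mu = 6 gives D_6.

Type D6, Milnor number mu = 6.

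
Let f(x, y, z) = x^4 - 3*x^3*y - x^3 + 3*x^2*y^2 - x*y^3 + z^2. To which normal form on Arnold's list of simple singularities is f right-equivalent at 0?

E7

The Hessian of f at 0 has rank 1. Corank 2; j^3 = -x^3 is a perfect cube, so E-series; the 4-jet and mu = 7 give E_7.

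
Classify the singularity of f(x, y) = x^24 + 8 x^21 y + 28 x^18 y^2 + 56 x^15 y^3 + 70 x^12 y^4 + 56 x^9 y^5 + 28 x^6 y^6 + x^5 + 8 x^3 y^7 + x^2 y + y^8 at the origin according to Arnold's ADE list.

The Hessian of f at 0 has rank 0. Corank 2; j^3 = x^2*y has shape L^2 M (L != M), so D-series; mu = 9 gives D_9.

D9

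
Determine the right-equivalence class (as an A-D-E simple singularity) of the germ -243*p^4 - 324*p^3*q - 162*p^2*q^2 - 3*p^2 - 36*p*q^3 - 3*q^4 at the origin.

The Hessian of f at 0 has rank 1. Corank 1: A-series; mu = 3 gives A_3.

A3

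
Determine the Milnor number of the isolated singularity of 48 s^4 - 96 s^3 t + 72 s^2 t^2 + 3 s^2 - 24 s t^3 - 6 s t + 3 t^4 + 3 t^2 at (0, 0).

3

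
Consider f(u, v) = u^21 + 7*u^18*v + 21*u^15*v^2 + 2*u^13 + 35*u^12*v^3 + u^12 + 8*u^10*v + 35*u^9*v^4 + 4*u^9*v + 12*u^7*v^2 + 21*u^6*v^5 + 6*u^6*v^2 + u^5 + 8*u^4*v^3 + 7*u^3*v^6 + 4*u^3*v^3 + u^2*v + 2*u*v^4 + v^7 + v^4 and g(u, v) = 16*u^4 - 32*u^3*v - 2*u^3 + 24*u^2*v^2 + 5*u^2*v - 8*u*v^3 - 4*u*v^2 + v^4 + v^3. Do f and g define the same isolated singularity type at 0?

The Hessian of f at 0 has rank 0. Corank 2; j^3 = u^2*v has shape L^2 M (L != M), so D-series; mu = 5 gives D_5. The Hessian of g at 0 has rank 0. Corank 2; j^3 = -(u - v)^2*(2*u - v) has shape L^2 M (L != M), so D-series; mu = 5 gives D_5. Both have type D_5, hence right-equivalent.

Yes.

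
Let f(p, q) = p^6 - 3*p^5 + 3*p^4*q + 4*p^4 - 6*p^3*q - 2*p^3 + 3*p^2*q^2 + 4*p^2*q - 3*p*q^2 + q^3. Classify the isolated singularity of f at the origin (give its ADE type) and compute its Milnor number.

Type D_4, Milnor number mu = 4.

The Hessian of f at 0 has rank 0. Corank 2; j^3 = -(p - q)*(2*p^2 - 2*p*q + q^2) splits into three distinct lines over C (the quadratic factor has nonzero discriminant), so D_4.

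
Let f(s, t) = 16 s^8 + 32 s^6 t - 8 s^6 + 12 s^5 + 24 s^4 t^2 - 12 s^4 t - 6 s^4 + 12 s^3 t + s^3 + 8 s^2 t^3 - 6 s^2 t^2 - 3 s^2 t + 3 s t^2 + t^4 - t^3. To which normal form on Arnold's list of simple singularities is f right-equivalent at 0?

E6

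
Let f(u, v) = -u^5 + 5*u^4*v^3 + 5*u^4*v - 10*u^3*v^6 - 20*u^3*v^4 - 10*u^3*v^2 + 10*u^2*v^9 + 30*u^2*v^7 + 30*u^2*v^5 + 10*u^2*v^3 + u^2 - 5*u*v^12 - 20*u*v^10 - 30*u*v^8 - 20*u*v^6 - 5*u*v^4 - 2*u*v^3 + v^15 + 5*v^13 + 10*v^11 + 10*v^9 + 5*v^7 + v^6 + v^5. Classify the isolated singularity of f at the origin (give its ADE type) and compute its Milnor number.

Type A_4, Milnor number mu = 4.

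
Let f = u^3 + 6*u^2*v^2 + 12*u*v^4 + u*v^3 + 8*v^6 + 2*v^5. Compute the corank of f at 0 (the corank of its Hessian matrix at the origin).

2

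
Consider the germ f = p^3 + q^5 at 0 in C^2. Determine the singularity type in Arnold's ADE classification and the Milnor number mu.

The Hessian of f at 0 has rank 0. Corank 2; j^3 = p^3 is a perfect cube, so E-series; the 5-jet and mu = 8 give E_8.

Type E8, Milnor number mu = 8.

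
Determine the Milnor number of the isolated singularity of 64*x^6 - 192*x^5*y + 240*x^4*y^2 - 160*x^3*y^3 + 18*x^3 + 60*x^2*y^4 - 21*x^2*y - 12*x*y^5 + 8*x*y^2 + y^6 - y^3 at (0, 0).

7

The Hessian of f at 0 is [[0, 0], [0, 0]] with rank 0, so corank 2. A Groebner basis of the Jacobian ideal J(f) in C{x,y} is {-243*x*y/4 + y^5 + 81*y^2/4, x*y^2 - y^3/3, x^2 - 5*x*y/6 + y^2/6}; counting standard monomials gives mu = 7. Corank 2; j^3 = (2*x - y)*(3*x - y)^2 has shape L^2 M (L != M), so D-series; mu = 7 gives D_7.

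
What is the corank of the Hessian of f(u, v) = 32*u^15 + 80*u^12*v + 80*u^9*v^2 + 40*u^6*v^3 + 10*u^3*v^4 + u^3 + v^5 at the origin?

The Hessian at 0 is [[0, 0], [0, 0]] of rank 0; hence corank 2.

2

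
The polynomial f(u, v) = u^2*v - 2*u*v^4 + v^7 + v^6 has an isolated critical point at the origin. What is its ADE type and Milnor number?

Type D_7, Milnor number mu = 7.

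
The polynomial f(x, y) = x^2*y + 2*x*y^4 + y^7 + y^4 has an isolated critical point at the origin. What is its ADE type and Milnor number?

Type D_{5}, Milnor number mu = 5.

The Hessian of f at 0 has rank 0. Corank 2; j^3 = x^2*y has shape L^2 M (L != M), so D-series; mu = 5 gives D_5.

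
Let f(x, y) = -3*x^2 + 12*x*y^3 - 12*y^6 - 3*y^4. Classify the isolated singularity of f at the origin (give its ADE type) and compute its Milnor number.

Type A3, Milnor number mu = 3.

The Hessian of f at 0 has rank 1. Corank 1: A-series; mu = 3 gives A_3.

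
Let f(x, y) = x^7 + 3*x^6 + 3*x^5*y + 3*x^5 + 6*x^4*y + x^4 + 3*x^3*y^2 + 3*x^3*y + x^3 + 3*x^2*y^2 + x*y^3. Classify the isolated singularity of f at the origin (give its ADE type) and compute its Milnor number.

The Hessian of f at 0 is [[0, 0], [0, 0]] with rank 0, so corank 2. A Groebner basis of the Jacobian ideal J(f) in C{x,y} is {3*x^2 + y^4 + y^3, x^3, x^2*y - x^2 - y^3/3, 2*x^2 + x*y^2 + 2*y^3/3}; counting standard monomials gives mu = 7. Corank 2; j^3 = x^3 is a perfect cube, so E-series; the 4-jet and mu = 7 give E_7.

Type E7, Milnor number mu = 7.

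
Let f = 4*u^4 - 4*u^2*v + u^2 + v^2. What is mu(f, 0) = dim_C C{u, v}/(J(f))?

1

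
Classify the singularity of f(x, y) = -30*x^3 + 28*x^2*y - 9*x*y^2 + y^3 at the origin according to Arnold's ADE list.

D4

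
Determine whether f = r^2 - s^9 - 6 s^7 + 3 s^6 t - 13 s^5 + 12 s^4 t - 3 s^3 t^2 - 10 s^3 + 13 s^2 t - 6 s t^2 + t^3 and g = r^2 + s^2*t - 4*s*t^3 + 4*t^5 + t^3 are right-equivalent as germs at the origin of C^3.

Yes.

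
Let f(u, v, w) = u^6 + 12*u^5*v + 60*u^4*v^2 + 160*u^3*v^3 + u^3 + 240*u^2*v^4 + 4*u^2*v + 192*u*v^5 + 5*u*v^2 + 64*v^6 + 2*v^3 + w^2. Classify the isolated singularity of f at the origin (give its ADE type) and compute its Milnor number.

The Hessian of f at 0 is [[0, 0, 0], [0, 0, 0], [0, 0, 2]] with rank 1, so corank 2. A Groebner basis of the Jacobian ideal J(f) in C{u,v,w} is {-u*v/6 + v^5 - v^2/6, u*v^2 + v^3, u^2 + 3*u*v + 2*v^2, w}; counting standard monomials gives mu = 7. Corank 2; j^3 = (u + v)^2*(u + 2*v) has shape L^2 M (L != M), so D-series; mu = 7 gives D_7.

Type D7, Milnor number mu = 7.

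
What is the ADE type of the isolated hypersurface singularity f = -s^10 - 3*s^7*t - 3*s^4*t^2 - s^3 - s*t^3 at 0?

E_7

The Hessian of f at 0 has rank 0. Corank 2; j^3 = -s^3 is a perfect cube, so E-series; the 4-jet and mu = 7 give E_7.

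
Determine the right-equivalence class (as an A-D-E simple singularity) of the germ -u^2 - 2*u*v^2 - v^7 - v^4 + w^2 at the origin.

The Hessian of f at 0 has rank 2. Corank 1: A-series; mu = 6 gives A_6.

A6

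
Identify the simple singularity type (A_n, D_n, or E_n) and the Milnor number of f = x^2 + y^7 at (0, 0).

The Hessian of f at 0 is [[2, 0], [0, 0]] with rank 1, so corank 1. A Groebner basis of the Jacobian ideal J(f) in C{x,y} is {y^6, x}; counting standard monomials gives mu = 6. Corank 1: A-series; mu = 6 gives A_6.

Type A6, Milnor number mu = 6.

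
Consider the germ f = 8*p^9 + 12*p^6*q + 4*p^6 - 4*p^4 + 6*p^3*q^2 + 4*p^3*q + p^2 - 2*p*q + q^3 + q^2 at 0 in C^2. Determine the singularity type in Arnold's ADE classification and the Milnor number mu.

The Hessian of f at 0 is [[2, -2], [-2, 2]] with rank 1, so corank 1. A Groebner basis of the Jacobian ideal J(f) in C{p,q} is {q^2, p - q}; counting standard monomials gives mu = 2. Corank 1: A-series; mu = 2 gives A_2.

Type A_{2}, Milnor number mu = 2.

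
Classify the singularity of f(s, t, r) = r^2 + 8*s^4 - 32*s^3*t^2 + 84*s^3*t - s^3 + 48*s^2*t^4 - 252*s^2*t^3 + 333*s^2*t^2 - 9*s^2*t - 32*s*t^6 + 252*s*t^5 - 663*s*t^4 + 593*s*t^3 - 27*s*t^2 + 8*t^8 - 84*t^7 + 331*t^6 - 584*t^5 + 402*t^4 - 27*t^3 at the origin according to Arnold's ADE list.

E_{7}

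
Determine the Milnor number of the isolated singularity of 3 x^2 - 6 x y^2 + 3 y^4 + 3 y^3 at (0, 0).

2

The Hessian of f at 0 has rank 1. Corank 1: A-series; mu = 2 gives A_2.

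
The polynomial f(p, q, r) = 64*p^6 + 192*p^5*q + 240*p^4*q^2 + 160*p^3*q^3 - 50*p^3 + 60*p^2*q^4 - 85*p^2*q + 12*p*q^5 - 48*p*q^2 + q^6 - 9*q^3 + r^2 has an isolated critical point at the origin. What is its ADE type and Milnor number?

Type D7, Milnor number mu = 7.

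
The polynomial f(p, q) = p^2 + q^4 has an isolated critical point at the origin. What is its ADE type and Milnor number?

Type A3, Milnor number mu = 3.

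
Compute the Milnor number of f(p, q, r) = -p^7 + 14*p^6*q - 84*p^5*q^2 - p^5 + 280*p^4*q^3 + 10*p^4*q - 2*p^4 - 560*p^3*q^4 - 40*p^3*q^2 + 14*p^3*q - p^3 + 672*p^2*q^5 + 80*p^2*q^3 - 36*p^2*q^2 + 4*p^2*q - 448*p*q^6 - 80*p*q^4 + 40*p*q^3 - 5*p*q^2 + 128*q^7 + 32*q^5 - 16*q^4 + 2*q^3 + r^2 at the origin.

8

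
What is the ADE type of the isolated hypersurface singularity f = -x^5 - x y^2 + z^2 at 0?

D_6

The Hessian of f at 0 has rank 1. Corank 2; j^3 = -x*y^2 has shape L^2 M (L != M), so D-series; mu = 6 gives D_6.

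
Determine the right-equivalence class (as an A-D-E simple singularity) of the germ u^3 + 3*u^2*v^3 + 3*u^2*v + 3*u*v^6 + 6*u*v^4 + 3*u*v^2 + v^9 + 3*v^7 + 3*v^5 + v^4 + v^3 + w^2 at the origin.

E_6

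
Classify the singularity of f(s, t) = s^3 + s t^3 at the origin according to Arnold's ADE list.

E_{7}

The Hessian of f at 0 has rank 0. Corank 2; j^3 = s^3 is a perfect cube, so E-series; the 4-jet and mu = 7 give E_7.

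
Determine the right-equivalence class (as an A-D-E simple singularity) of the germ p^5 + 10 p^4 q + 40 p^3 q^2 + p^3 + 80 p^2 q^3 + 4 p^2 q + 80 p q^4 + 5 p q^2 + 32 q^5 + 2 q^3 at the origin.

D_6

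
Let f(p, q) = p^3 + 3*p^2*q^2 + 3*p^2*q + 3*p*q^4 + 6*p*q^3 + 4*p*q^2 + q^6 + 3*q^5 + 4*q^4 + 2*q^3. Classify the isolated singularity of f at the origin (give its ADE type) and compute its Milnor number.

The Hessian of f at 0 has rank 0. Corank 2; j^3 = (p + q)*(p^2 + 2*p*q + 2*q^2) splits into three distinct lines over C (the quadratic factor has nonzero discriminant), so D_4.

Type D_4, Milnor number mu = 4.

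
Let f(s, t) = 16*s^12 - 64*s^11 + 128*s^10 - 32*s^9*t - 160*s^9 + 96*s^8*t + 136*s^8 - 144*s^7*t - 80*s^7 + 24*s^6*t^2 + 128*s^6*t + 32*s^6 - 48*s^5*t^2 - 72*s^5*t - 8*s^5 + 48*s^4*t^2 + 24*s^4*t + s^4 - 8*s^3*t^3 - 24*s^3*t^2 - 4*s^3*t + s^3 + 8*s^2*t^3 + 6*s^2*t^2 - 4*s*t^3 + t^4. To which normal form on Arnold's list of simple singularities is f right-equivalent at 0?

E6

The Hessian of f at 0 has rank 0. Corank 2; j^3 = s^3 is a perfect cube, so E-series; the 4-jet and mu = 6 give E_6.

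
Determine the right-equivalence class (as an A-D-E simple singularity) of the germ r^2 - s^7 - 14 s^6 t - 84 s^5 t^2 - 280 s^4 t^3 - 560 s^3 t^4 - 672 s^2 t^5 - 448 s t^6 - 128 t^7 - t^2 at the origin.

A_{6}

The Hessian of f at 0 has rank 2. Corank 1: A-series; mu = 6 gives A_6.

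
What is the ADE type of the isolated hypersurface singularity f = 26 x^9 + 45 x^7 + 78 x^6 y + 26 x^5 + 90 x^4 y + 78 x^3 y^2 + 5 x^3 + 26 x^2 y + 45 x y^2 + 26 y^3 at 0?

D4

The Hessian of f at 0 is [[0, 0], [0, 0]] with rank 0, so corank 2. A Groebner basis of the Jacobian ideal J(f) in C{x,y} is {y^3, x^2 + 3*y^2, x*y}; counting standard monomials gives mu = 4. Corank 2; j^3 = (x + 2*y)*(5*x^2 + 16*x*y + 13*y^2) splits into three distinct lines over C (the quadratic factor has nonzero discriminant), so D_4.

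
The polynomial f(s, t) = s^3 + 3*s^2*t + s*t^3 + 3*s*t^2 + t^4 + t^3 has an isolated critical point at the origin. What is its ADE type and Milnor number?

Type E7, Milnor number mu = 7.

The Hessian of f at 0 has rank 0. Corank 2; j^3 = (s + t)^3 is a perfect cube, so E-series; the 4-jet and mu = 7 give E_7.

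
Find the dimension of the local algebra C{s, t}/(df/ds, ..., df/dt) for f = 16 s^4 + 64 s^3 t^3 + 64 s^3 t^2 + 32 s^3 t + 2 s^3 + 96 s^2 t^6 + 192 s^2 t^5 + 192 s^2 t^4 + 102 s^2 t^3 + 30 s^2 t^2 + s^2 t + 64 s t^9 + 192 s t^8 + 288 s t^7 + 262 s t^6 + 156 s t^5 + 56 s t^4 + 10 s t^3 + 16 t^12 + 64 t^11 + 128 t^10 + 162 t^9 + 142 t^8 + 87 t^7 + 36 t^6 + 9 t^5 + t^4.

5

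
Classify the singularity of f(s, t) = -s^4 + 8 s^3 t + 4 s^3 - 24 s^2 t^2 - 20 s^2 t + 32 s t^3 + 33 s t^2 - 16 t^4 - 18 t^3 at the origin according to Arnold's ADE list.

D5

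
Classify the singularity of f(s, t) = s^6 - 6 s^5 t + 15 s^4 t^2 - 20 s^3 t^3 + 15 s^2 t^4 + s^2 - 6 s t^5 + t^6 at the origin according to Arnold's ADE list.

The Hessian of f at 0 has rank 1. Corank 1: A-series; mu = 5 gives A_5.

A_{5}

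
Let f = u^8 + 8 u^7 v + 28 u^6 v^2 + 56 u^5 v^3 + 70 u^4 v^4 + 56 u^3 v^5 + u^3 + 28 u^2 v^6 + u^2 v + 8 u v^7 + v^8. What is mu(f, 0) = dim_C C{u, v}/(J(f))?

The Hessian of f at 0 is [[0, 0], [0, 0]] with rank 0, so corank 2. A Groebner basis of the Jacobian ideal J(f) in C{u,v} is {-u*v/8 + v^7, u*v^2, u^2 + u*v}; counting standard monomials gives mu = 9. Corank 2; j^3 = u^2*(u + v) has shape L^2 M (L != M), so D-series; mu = 9 gives D_9.

9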